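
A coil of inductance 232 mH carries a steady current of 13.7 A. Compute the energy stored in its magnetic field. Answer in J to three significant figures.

U ≈ 21.8 J

Stored magnetic energy: U = ½LI².
U = ½(0.232 H)(13.7 A)² = 21.77 J.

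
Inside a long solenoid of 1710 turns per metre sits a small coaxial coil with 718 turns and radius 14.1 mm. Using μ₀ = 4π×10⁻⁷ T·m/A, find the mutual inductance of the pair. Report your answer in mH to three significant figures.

M ≈ 0.964 mH

The outer solenoid produces a uniform field B₁ = μ₀n₁I₁ across the inner coil,
so the flux linkage is N₂Φ = N₂B₁A₂ = μ₀n₁N₂A₂·I₁, giving M = μ₀n₁N₂A₂.
A₂ = πr² = π(1.410×10^-2 m)² = 6.246×10^-4 m².
M = (4π×10⁻⁷)(1710)(718)(6.246×10^-4) = 9.636×10^-4 H.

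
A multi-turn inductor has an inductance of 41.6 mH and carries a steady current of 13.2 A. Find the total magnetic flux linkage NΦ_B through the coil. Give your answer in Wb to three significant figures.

NΦ_B ≈ 0.549 Wb

From L = NΦ_B/I, the flux linkage is NΦ_B = LI.
NΦ_B = (4.160×10^-2 H)(13.2 A) = 0.5491 Wb.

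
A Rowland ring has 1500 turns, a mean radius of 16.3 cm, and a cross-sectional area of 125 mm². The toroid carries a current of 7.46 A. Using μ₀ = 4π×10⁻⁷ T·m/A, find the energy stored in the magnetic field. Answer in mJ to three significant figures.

L = μ₀N²A/(2πR) = (4π×10⁻⁷)(1500)²(1.250×10^-4)/(2π×0.163) = 3.451×10^-4 H.
U = ½LI² = ½(3.451×10^-4)(7.46)² = 9.602×10^-3 J.

U ≈ 9.60 mJ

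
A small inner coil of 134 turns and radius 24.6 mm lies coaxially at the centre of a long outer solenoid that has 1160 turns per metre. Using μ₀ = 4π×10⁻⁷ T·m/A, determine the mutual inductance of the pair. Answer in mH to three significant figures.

The outer solenoid produces a uniform field B₁ = μ₀n₁I₁ across the inner coil,
so the flux linkage is N₂Φ = N₂B₁A₂ = μ₀n₁N₂A₂·I₁, giving M = μ₀n₁N₂A₂.
A₂ = πr² = π(2.460×10^-2 m)² = 1.901×10^-3 m².
M = (4π×10⁻⁷)(1160)(134)(1.901×10^-3) = 3.714×10^-4 H.

M ≈ 0.371 mH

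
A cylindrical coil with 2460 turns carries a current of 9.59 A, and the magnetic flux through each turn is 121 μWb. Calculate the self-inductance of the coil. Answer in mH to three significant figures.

Self-inductance is defined by L = NΦ_B/I (flux linkage over current).
L = (2460)(1.210×10^-4 Wb)/(9.59 A) = 3.104×10^-2 H.

L ≈ 31.0 mH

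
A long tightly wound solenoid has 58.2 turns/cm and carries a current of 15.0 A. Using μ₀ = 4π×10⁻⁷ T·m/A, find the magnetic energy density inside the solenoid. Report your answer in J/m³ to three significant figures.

B = μ₀nI = (4π×10⁻⁷)(5.820×10^3)(15.0) = 0.1097 T.
u = B²/(2μ₀) = (0.1097)²/(2×4π×10⁻⁷) = 4.789×10^3 J/m³.

u ≈ 4790 J/m³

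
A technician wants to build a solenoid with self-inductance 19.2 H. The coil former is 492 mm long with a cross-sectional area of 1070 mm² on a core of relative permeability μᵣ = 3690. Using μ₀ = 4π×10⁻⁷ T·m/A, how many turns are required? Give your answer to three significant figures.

N ≈ 1380 turns

A = 1070 mm² = 1.070×10^-3 m².
From L = μ₀μᵣN²A/ℓ, N = √(Lℓ / (μ₀μᵣA)).
N = √[(19.2)(0.492) / ((4π×10⁻⁷)(3690)×1.070×10^-3)] = √(1.904×10^6) ≈ 1379.8.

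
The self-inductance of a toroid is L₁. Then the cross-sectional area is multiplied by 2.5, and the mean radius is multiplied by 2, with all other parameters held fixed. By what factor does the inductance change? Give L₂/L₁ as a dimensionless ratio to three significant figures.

For a toroid, L ∝ μᵣN²A/R.
L₂/L₁ = (2.5) × (2)^-1 = 1.25.

L₂/L₁ = 1.25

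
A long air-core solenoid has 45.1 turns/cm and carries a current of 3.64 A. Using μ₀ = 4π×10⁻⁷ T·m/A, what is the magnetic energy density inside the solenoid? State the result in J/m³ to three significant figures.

B = μ₀nI = (4π×10⁻⁷)(4.510×10^3)(3.64) = 2.063×10^-2 T.
u = B²/(2μ₀) = (2.063×10^-2)²/(2×4π×10⁻⁷) = 169.3 J/m³.

u ≈ 169 J/m³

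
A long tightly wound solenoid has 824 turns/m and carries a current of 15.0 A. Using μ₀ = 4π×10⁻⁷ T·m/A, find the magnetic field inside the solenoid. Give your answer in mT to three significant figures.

Inside a long solenoid, B = μ₀nI.
B = (4π×10⁻⁷)(824 m⁻¹)(15.0 A) = 1.553×10^-2 T.

B ≈ 15.5 mT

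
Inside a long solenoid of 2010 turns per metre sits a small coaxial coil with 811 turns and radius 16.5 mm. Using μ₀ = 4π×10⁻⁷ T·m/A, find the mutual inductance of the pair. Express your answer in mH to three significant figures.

The outer solenoid produces a uniform field B₁ = μ₀n₁I₁ across the inner coil,
so the flux linkage is N₂Φ = N₂B₁A₂ = μ₀n₁N₂A₂·I₁, giving M = μ₀n₁N₂A₂.
A₂ = πr² = π(1.650×10^-2 m)² = 8.553×10^-4 m².
M = (4π×10⁻⁷)(2010)(811)(8.553×10^-4) = 1.752×10^-3 H.

M ≈ 1.75 mH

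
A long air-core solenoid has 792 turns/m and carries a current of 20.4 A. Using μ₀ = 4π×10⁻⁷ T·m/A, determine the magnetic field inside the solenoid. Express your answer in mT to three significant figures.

Inside a long solenoid, B = μ₀nI.
B = (4π×10⁻⁷)(792 m⁻¹)(20.4 A) = 2.030×10^-2 T.

B ≈ 20.3 mT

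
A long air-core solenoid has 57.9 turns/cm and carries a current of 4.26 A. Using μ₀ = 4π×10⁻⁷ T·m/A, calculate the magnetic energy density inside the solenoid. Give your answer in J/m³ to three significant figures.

B = μ₀nI = (4π×10⁻⁷)(5.790×10^3)(4.26) = 3.100×10^-2 T.
u = B²/(2μ₀) = (3.100×10^-2)²/(2×4π×10⁻⁷) = 382.3 J/m³.

u ≈ 382 J/m³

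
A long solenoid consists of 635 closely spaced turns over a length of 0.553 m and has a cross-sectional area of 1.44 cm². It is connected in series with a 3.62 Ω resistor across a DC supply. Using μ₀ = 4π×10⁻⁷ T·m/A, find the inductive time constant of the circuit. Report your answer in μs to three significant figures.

τ ≈ 36.4 μs

A = 1.44 cm² = 1.440×10^-4 m².
L = μ₀N²A/ℓ = (4π×10⁻⁷)(635)²(1.440×10^-4)/(0.553) = 1.319×10^-4 H.
τ = L/R = (1.319×10^-4)/(3.62) = 3.6449×10^-5 s.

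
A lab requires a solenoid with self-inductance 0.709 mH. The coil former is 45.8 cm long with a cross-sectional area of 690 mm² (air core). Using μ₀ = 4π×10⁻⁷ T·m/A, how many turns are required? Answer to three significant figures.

A = 690 mm² = 6.900×10^-4 m².
From L = μ₀N²A/ℓ, N = √(Lℓ / (μ₀A)).
N = √[(7.090×10^-4)(0.458) / ((4π×10⁻⁷)×6.900×10^-4)] = √(3.745×10^5) ≈ 612.0.

N ≈ 612 turns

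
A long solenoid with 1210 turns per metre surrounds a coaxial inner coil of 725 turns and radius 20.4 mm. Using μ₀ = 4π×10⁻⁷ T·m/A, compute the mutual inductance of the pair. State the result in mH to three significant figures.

The outer solenoid produces a uniform field B₁ = μ₀n₁I₁ across the inner coil,
so the flux linkage is N₂Φ = N₂B₁A₂ = μ₀n₁N₂A₂·I₁, giving M = μ₀n₁N₂A₂.
A₂ = πr² = π(2.040×10^-2 m)² = 1.307×10^-3 m².
M = (4π×10⁻⁷)(1210)(725)(1.307×10^-3) = 1.441×10^-3 H.

M ≈ 1.44 mH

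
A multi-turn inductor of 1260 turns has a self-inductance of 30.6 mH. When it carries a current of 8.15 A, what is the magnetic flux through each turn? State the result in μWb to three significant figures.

From L = NΦ_B/I, the flux per turn is Φ_B = LI/N.
Φ_B = (3.060×10^-2 H)(8.15 A)/1260 = 1.979×10^-4 Wb.

Φ_B ≈ 198 μWb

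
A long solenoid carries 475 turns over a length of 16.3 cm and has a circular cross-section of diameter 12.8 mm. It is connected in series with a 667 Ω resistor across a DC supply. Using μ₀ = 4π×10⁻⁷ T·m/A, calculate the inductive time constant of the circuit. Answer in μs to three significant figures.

A = π(d/2)² = π(6.400×10^-3 m)² = 1.287×10^-4 m².
L = μ₀N²A/ℓ = (4π×10⁻⁷)(475)²(1.287×10^-4)/(0.163) = 2.238×10^-4 H.
τ = L/R = (2.238×10^-4)/(667) = 3.356×10^-7 s.

τ ≈ 0.336 μs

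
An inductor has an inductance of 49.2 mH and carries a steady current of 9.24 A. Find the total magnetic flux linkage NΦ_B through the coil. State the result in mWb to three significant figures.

From L = NΦ_B/I, the flux linkage is NΦ_B = LI.
NΦ_B = (4.920×10^-2 H)(9.24 A) = 0.4546 Wb.

NΦ_B ≈ 455 mWb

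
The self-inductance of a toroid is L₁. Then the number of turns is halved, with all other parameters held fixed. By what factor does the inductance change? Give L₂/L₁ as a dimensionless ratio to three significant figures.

L₂/L₁ = 0.250

For a toroid, L ∝ μᵣN²A/R.
L₂/L₁ = (0.5)^2 = 0.250.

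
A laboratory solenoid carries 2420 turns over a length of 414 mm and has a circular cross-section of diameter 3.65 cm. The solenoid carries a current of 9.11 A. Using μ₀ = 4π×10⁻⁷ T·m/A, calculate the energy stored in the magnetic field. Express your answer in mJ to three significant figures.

A = π(d/2)² = π(1.825×10^-2 m)² = 1.046×10^-3 m².
L = μ₀N²A/ℓ = (4π×10⁻⁷)(2420)²(1.046×10^-3)/(0.414) = 1.860×10^-2 H.
U = ½LI² = ½(1.860×10^-2)(9.11)² = 0.7718 J.

U ≈ 772 mJ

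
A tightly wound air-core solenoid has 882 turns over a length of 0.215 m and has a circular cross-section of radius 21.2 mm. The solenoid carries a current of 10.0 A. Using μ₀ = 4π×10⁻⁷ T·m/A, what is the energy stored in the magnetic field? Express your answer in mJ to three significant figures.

A = πr² = π(2.120×10^-2 m)² = 1.412×10^-3 m².
L = μ₀N²A/ℓ = (4π×10⁻⁷)(882)²(1.412×10^-3)/(0.215) = 6.420×10^-3 H.
U = ½LI² = ½(6.420×10^-3)(10.0)² = 0.321 J.

U ≈ 321 mJ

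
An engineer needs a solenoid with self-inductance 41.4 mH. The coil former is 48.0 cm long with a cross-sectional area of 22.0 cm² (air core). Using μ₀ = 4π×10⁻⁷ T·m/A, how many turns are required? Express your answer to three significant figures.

N ≈ 2680 turns

A = 22.0 cm² = 2.200×10^-3 m².
From L = μ₀N²A/ℓ, N = √(Lℓ / (μ₀A)).
N = √[(4.140×10^-2)(0.48) / ((4π×10⁻⁷)×2.200×10^-3)] = √(7.188×10^6) ≈ 2681.0.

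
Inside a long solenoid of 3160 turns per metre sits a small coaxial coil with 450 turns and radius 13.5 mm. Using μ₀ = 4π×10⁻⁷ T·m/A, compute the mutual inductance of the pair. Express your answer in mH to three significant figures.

M ≈ 1.02 mH

The outer solenoid produces a uniform field B₁ = μ₀n₁I₁ across the inner coil,
so the flux linkage is N₂Φ = N₂B₁A₂ = μ₀n₁N₂A₂·I₁, giving M = μ₀n₁N₂A₂.
A₂ = πr² = π(1.350×10^-2 m)² = 5.726×10^-4 m².
M = (4π×10⁻⁷)(3160)(450)(5.726×10^-4) = 1.023×10^-3 H.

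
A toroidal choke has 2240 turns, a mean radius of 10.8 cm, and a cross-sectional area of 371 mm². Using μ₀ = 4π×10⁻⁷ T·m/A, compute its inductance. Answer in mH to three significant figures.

For a thin toroid, L = μ₀N²A/(2πR).
L = (4π×10⁻⁷)(2240)²(3.710×10^-4) / (2π×0.108 m) = 3.447×10^-3 H.

L ≈ 3.45 mH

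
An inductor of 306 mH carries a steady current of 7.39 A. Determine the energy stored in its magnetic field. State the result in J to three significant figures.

Stored magnetic energy: U = ½LI².
U = ½(0.306 H)(7.39 A)² = 8.356 J.

U ≈ 8.36 J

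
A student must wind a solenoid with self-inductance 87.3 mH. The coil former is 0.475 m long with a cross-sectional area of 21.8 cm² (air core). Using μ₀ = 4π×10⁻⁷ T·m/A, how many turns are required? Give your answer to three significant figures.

N ≈ 3890 turns

A = 21.8 cm² = 2.180×10^-3 m².
From L = μ₀N²A/ℓ, N = √(Lℓ / (μ₀A)).
N = √[(8.730×10^-2)(0.475) / ((4π×10⁻⁷)×2.180×10^-3)] = √(1.514×10^7) ≈ 3890.6.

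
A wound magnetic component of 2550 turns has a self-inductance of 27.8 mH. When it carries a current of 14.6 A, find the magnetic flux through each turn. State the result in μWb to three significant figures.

From L = NΦ_B/I, the flux per turn is Φ_B = LI/N.
Φ_B = (2.780×10^-2 H)(14.6 A)/2550 = 1.592×10^-4 Wb.

Φ_B ≈ 159 μWb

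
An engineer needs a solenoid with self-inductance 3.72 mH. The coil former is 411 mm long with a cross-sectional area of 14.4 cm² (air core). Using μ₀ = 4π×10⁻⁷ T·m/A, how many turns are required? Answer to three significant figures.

A = 14.4 cm² = 1.440×10^-3 m².
From L = μ₀N²A/ℓ, N = √(Lℓ / (μ₀A)).
N = √[(3.720×10^-3)(0.411) / ((4π×10⁻⁷)×1.440×10^-3)] = √(8.449×10^5) ≈ 919.2.

N ≈ 919 turns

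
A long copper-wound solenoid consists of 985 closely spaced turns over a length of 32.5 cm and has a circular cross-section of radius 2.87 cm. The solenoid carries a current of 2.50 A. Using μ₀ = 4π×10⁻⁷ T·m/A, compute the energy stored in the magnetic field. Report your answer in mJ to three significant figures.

U ≈ 30.3 mJ

A = πr² = π(2.870×10^-2 m)² = 2.588×10^-3 m².
L = μ₀N²A/ℓ = (4π×10⁻⁷)(985)²(2.588×10^-3)/(0.325) = 9.708×10^-3 H.
U = ½LI² = ½(9.708×10^-3)(2.50)² = 3.034×10^-2 J.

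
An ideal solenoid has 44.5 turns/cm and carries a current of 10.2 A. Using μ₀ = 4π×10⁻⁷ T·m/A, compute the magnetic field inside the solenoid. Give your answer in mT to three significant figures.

B ≈ 57.0 mT

Inside a long solenoid, B = μ₀nI.
B = (4π×10⁻⁷)(4.450×10^3 m⁻¹)(10.2 A) = 5.704×10^-2 T.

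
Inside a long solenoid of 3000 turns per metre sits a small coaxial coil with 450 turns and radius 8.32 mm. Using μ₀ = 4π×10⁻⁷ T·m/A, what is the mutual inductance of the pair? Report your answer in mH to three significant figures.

The outer solenoid produces a uniform field B₁ = μ₀n₁I₁ across the inner coil,
so the flux linkage is N₂Φ = N₂B₁A₂ = μ₀n₁N₂A₂·I₁, giving M = μ₀n₁N₂A₂.
A₂ = πr² = π(8.320×10^-3 m)² = 2.1747×10^-4 m².
M = (4π×10⁻⁷)(3000)(450)(2.1747×10^-4) = 3.689×10^-4 H.

M ≈ 0.369 mH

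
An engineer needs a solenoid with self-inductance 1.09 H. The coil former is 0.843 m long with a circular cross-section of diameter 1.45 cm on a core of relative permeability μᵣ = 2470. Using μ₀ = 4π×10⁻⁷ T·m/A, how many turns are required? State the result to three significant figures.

N ≈ 1340 turns

A = π(d/2)² = π(7.250×10^-3 m)² = 1.651×10^-4 m².
From L = μ₀μᵣN²A/ℓ, N = √(Lℓ / (μ₀μᵣA)).
N = √[(1.09)(0.843) / ((4π×10⁻⁷)(2470)×1.651×10^-4)] = √(1.793×10^6) ≈ 1338.9.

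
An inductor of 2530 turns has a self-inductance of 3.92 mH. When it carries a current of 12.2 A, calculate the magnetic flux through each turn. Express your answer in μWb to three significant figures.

From L = NΦ_B/I, the flux per turn is Φ_B = LI/N.
Φ_B = (3.920×10^-3 H)(12.2 A)/2530 = 1.890×10^-5 Wb.

Φ_B ≈ 18.9 μWb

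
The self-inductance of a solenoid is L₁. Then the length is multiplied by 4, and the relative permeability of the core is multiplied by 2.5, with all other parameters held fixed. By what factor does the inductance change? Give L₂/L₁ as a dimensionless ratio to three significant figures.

For a solenoid, L ∝ μᵣN²A/ℓ.
L₂/L₁ = (4)^-1 × (2.5) = 0.625.

L₂/L₁ = 0.625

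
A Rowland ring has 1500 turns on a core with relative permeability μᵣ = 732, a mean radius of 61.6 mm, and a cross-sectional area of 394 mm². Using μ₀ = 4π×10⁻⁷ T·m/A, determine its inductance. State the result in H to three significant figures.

L ≈ 2.11 H

For a thin toroid, L = μ₀μᵣN²A/(2πR).
L = (4π×10⁻⁷)(732)(1500)²(3.940×10^-4) / (2π×6.160×10^-2 m) = 2.107 H.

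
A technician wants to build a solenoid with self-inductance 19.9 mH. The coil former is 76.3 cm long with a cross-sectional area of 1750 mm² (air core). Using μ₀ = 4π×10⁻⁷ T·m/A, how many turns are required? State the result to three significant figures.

A = 1750 mm² = 1.750×10^-3 m².
From L = μ₀N²A/ℓ, N = √(Lℓ / (μ₀A)).
N = √[(1.990×10^-2)(0.763) / ((4π×10⁻⁷)×1.750×10^-3)] = √(6.904×10^6) ≈ 2627.6.

N ≈ 2630 turns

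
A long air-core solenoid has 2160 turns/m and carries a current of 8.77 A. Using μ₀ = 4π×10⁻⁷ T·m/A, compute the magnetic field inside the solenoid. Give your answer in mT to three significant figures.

Inside a long solenoid, B = μ₀nI.
B = (4π×10⁻⁷)(2.160×10^3 m⁻¹)(8.77 A) = 2.380×10^-2 T.

B ≈ 23.8 mT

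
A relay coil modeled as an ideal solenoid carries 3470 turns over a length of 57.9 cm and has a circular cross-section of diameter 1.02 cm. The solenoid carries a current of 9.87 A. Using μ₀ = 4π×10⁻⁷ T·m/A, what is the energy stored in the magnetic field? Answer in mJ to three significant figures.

U ≈ 104 mJ

A = π(d/2)² = π(5.100×10^-3 m)² = 8.171×10^-5 m².
L = μ₀N²A/ℓ = (4π×10⁻⁷)(3470)²(8.171×10^-5)/(0.579) = 2.135×10^-3 H.
U = ½LI² = ½(2.135×10^-3)(9.87)² = 0.104 J.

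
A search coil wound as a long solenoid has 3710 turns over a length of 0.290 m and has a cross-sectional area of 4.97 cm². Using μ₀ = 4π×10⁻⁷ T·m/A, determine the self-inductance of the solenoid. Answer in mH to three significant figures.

A = 4.97 cm² = 4.970×10^-4 m².
For a long solenoid, L = μ₀N²A/ℓ.
L = (4π×10⁻⁷)(3710)²(4.970×10^-4)/(0.29 m) = 2.964×10^-2 H.

L ≈ 29.6 mH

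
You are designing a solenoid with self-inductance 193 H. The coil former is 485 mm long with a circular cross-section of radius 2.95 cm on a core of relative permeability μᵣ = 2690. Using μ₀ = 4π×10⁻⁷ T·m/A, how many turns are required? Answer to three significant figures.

A = πr² = π(2.950×10^-2 m)² = 2.734×10^-3 m².
From L = μ₀μᵣN²A/ℓ, N = √(Lℓ / (μ₀μᵣA)).
N = √[(193)(0.485) / ((4π×10⁻⁷)(2690)×2.734×10^-3)] = √(1.013×10^7) ≈ 3182.5.

N ≈ 3180 turns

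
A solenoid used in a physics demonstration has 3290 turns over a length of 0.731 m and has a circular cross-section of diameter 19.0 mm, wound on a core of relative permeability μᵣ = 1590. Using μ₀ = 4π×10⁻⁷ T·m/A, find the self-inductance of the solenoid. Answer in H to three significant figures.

L ≈ 8.39 H

A = π(d/2)² = π(9.500×10^-3 m)² = 2.835×10^-4 m².
For a long solenoid, L = μ₀μᵣN²A/ℓ.
L = (4π×10⁻⁷)(1590)(3290)²(2.835×10^-4)/(0.731 m) = 8.388 H.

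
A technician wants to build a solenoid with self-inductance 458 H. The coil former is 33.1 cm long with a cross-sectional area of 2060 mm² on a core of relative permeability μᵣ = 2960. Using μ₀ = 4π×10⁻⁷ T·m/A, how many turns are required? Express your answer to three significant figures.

A = 2060 mm² = 2.060×10^-3 m².
From L = μ₀μᵣN²A/ℓ, N = √(Lℓ / (μ₀μᵣA)).
N = √[(458)(0.331) / ((4π×10⁻⁷)(2960)×2.060×10^-3)] = √(1.978×10^7) ≈ 4448.0.

N ≈ 4450 turns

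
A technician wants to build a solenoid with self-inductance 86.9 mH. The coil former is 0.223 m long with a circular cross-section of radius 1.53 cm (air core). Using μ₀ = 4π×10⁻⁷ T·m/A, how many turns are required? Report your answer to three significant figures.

N ≈ 4580 turns

A = πr² = π(1.530×10^-2 m)² = 7.354×10^-4 m².
From L = μ₀N²A/ℓ, N = √(Lℓ / (μ₀A)).
N = √[(8.690×10^-2)(0.223) / ((4π×10⁻⁷)×7.354×10^-4)] = √(2.097×10^7) ≈ 4579.2.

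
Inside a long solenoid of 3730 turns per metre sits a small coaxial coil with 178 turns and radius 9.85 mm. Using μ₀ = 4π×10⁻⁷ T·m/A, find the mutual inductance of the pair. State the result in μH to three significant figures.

The outer solenoid produces a uniform field B₁ = μ₀n₁I₁ across the inner coil,
so the flux linkage is N₂Φ = N₂B₁A₂ = μ₀n₁N₂A₂·I₁, giving M = μ₀n₁N₂A₂.
A₂ = πr² = π(9.850×10^-3 m)² = 3.048×10^-4 m².
M = (4π×10⁻⁷)(3730)(178)(3.048×10^-4) = 2.543×10^-4 H.

M ≈ 254 μH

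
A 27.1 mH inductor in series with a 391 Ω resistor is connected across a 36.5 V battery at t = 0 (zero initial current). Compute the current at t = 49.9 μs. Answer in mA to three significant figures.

τ = L/R = 2.710×10^-2/391 = 6.931×10^-5 s; final current I_∞ = ε/R = 36.5/391 = 9.335×10^-2 A.
I(t) = I_∞(1 − e^(−t/τ)) with t/τ = 0.720.
I = (9.335×10^-2)(1 − e^(−0.720)) = 4.791×10^-2 A.

I ≈ 47.9 mA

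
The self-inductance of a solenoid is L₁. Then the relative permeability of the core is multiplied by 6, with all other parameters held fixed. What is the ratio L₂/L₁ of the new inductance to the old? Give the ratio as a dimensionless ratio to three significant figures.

For a solenoid, L ∝ μᵣN²A/ℓ.
L₂/L₁ = (6) = 6.00.

L₂/L₁ = 6.00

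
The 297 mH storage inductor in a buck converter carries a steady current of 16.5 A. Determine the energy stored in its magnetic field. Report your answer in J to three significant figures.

U ≈ 40.4 J

Stored magnetic energy: U = ½LI².
U = ½(0.297 H)(16.5 A)² = 40.43 J.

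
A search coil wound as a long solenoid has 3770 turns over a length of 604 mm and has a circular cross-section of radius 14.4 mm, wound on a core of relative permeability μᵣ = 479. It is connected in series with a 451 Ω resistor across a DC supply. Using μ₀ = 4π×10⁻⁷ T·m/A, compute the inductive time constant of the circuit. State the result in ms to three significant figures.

τ ≈ 20.5 ms

A = πr² = π(1.440×10^-2 m)² = 6.514×10^-4 m².
L = μ₀μᵣN²A/ℓ = (4π×10⁻⁷)(479)(3770)²(6.514×10^-4)/(0.604) = 9.227 H.
τ = L/R = (9.227)/(451) = 2.046×10^-2 s.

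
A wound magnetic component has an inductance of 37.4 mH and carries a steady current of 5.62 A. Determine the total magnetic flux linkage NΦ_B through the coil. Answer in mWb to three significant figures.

From L = NΦ_B/I, the flux linkage is NΦ_B = LI.
NΦ_B = (3.740×10^-2 H)(5.62 A) = 0.2102 Wb.

NΦ_B ≈ 210 mWb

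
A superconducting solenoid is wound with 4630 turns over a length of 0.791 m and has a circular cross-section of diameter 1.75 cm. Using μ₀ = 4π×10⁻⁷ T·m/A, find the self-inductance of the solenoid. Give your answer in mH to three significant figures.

A = π(d/2)² = π(8.750×10^-3 m)² = 2.405×10^-4 m².
For a long solenoid, L = μ₀N²A/ℓ.
L = (4π×10⁻⁷)(4630)²(2.405×10^-4)/(0.791 m) = 8.191×10^-3 H.

L ≈ 8.19 mH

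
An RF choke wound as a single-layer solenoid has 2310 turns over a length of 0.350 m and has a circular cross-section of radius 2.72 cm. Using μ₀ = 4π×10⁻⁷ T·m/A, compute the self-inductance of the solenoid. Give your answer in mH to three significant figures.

A = πr² = π(2.720×10^-2 m)² = 2.324×10^-3 m².
For a long solenoid, L = μ₀N²A/ℓ.
L = (4π×10⁻⁷)(2310)²(2.324×10^-3)/(0.35 m) = 4.453×10^-2 H.

L ≈ 44.5 mH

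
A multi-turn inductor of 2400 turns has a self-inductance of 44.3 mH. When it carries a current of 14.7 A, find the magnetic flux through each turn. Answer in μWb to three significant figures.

From L = NΦ_B/I, the flux per turn is Φ_B = LI/N.
Φ_B = (4.430×10^-2 H)(14.7 A)/2400 = 2.713×10^-4 Wb.

Φ_B ≈ 271 μWb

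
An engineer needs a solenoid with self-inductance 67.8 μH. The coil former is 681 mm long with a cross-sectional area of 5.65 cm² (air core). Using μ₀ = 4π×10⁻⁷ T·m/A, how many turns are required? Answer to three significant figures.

N ≈ 255 turns

A = 5.65 cm² = 5.650×10^-4 m².
From L = μ₀N²A/ℓ, N = √(Lℓ / (μ₀A)).
N = √[(6.780×10^-5)(0.681) / ((4π×10⁻⁷)×5.650×10^-4)] = √(6.503×10^4) ≈ 255.0.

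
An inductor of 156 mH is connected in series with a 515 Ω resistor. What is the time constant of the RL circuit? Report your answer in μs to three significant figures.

τ = L/R = (0.156 H)/(515 Ω) = 3.029×10^-4 s.

τ ≈ 303 μs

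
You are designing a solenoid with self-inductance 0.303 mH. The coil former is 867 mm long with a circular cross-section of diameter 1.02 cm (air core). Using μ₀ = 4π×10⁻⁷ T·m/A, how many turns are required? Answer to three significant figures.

A = π(d/2)² = π(5.100×10^-3 m)² = 8.171×10^-5 m².
From L = μ₀N²A/ℓ, N = √(Lℓ / (μ₀A)).
N = √[(3.030×10^-4)(0.867) / ((4π×10⁻⁷)×8.171×10^-5)] = √(2.558×10^6) ≈ 1599.5.

N ≈ 1600 turns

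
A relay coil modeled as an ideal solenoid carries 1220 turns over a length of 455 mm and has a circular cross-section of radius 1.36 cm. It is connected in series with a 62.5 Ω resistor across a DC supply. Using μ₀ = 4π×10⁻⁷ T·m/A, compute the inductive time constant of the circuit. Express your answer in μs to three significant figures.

A = πr² = π(1.360×10^-2 m)² = 5.811×10^-4 m².
L = μ₀N²A/ℓ = (4π×10⁻⁷)(1220)²(5.811×10^-4)/(0.455) = 2.389×10^-3 H.
τ = L/R = (2.389×10^-3)/(62.5) = 3.822×10^-5 s.

τ ≈ 38.2 μs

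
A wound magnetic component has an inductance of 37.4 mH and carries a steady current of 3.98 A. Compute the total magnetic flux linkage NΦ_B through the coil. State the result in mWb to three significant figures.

From L = NΦ_B/I, the flux linkage is NΦ_B = LI.
NΦ_B = (3.740×10^-2 H)(3.98 A) = 0.1489 Wb.

NΦ_B ≈ 149 mWb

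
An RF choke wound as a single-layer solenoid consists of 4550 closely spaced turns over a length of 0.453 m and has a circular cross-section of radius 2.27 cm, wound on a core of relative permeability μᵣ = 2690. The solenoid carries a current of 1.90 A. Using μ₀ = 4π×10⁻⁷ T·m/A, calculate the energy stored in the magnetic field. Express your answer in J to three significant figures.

A = πr² = π(2.270×10^-2 m)² = 1.619×10^-3 m².
L = μ₀μᵣN²A/ℓ = (4π×10⁻⁷)(2690)(4550)²(1.619×10^-3)/(0.453) = 250.1 H.
U = ½LI² = ½(250.1)(1.90)² = 451.4 J.

U ≈ 451 J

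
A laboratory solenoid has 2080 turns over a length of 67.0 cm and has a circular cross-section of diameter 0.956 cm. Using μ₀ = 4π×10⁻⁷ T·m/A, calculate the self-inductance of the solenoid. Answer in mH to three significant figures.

L ≈ 0.582 mH

A = π(d/2)² = π(4.780×10^-3 m)² = 7.178×10^-5 m².
For a long solenoid, L = μ₀N²A/ℓ.
L = (4π×10⁻⁷)(2080)²(7.178×10^-5)/(0.67 m) = 5.8246×10^-4 H.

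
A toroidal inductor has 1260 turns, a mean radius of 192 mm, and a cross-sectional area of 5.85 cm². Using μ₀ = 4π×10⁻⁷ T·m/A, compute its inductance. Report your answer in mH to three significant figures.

L ≈ 0.967 mH

For a thin toroid, L = μ₀N²A/(2πR).
L = (4π×10⁻⁷)(1260)²(5.850×10^-4) / (2π×0.192 m) = 9.674×10^-4 H.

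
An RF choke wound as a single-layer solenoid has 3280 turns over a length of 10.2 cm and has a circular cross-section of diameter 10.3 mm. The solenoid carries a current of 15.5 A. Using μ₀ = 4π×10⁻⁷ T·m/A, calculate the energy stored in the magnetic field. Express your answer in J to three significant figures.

U ≈ 1.33 J

A = π(d/2)² = π(5.150×10^-3 m)² = 8.332×10^-5 m².
L = μ₀N²A/ℓ = (4π×10⁻⁷)(3280)²(8.332×10^-5)/(0.102) = 1.104×10^-2 H.
U = ½LI² = ½(1.104×10^-2)(15.5)² = 1.327 J.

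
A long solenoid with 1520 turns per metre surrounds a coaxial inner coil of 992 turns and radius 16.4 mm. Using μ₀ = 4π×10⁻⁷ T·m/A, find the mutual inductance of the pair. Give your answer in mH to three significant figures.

M ≈ 1.60 mH

The outer solenoid produces a uniform field B₁ = μ₀n₁I₁ across the inner coil,
so the flux linkage is N₂Φ = N₂B₁A₂ = μ₀n₁N₂A₂·I₁, giving M = μ₀n₁N₂A₂.
A₂ = πr² = π(1.640×10^-2 m)² = 8.450×10^-4 m².
M = (4π×10⁻⁷)(1520)(992)(8.450×10^-4) = 1.601×10^-3 H.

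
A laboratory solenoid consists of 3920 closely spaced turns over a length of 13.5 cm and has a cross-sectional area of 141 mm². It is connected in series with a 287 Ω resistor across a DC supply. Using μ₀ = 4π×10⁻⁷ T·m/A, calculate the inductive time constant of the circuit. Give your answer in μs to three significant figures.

τ ≈ 70.3 μs

A = 141 mm² = 1.410×10^-4 m².
L = μ₀N²A/ℓ = (4π×10⁻⁷)(3920)²(1.410×10^-4)/(0.135) = 2.017×10^-2 H.
τ = L/R = (2.017×10^-2)/(287) = 7.027×10^-5 s.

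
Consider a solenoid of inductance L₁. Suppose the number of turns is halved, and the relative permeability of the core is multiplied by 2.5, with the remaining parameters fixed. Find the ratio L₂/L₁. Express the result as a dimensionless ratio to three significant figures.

For a solenoid, L ∝ μᵣN²A/ℓ.
L₂/L₁ = (0.5)^2 × (2.5) = 0.625.

L₂/L₁ = 0.625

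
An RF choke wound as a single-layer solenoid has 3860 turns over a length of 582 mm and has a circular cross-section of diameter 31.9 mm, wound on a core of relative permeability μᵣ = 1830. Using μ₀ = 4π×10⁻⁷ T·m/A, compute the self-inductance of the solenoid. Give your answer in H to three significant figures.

A = π(d/2)² = π(1.595×10^-2 m)² = 7.992×10^-4 m².
For a long solenoid, L = μ₀μᵣN²A/ℓ.
L = (4π×10⁻⁷)(1830)(3860)²(7.992×10^-4)/(0.582 m) = 47.05 H.

L ≈ 47.1 H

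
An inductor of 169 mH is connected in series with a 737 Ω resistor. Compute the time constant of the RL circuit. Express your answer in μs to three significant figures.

τ = L/R = (0.169 H)/(737 Ω) = 2.293×10^-4 s.

τ ≈ 229 μs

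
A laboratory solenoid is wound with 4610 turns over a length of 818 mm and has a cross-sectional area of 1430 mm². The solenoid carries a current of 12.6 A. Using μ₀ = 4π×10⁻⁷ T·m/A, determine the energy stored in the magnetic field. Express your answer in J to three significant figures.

A = 1430 mm² = 1.430×10^-3 m².
L = μ₀N²A/ℓ = (4π×10⁻⁷)(4610)²(1.430×10^-3)/(0.818) = 4.669×10^-2 H.
U = ½LI² = ½(4.669×10^-2)(12.6)² = 3.706 J.

U ≈ 3.71 J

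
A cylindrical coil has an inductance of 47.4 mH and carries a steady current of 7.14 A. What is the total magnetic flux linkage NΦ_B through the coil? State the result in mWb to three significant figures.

NΦ_B ≈ 338 mWb

From L = NΦ_B/I, the flux linkage is NΦ_B = LI.
NΦ_B = (4.740×10^-2 H)(7.14 A) = 0.3384 Wb.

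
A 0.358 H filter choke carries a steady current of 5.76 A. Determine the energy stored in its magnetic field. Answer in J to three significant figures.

Stored magnetic energy: U = ½LI².
U = ½(0.358 H)(5.76 A)² = 5.939 J.

U ≈ 5.94 J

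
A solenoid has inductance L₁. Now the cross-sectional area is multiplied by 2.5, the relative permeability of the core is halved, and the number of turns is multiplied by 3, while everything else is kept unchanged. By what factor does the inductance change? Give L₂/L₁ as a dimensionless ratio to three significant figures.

L₂/L₁ = 11.3

For a solenoid, L ∝ μᵣN²A/ℓ.
L₂/L₁ = (2.5) × (0.5) × (3)^2 = 11.3.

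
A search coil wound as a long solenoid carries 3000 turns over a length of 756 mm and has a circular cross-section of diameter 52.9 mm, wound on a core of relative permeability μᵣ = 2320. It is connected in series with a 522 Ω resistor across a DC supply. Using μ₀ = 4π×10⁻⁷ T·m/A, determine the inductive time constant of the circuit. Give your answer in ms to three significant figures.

A = π(d/2)² = π(2.645×10^-2 m)² = 2.198×10^-3 m².
L = μ₀μᵣN²A/ℓ = (4π×10⁻⁷)(2320)(3000)²(2.198×10^-3)/(0.756) = 76.28 H.
τ = L/R = (76.28)/(522) = 0.1461 s.

τ ≈ 146 ms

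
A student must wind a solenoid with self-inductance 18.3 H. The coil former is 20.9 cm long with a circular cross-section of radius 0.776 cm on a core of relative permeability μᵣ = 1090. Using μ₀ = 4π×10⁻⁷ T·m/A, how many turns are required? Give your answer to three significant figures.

N ≈ 3840 turns

A = πr² = π(7.760×10^-3 m)² = 1.892×10^-4 m².
From L = μ₀μᵣN²A/ℓ, N = √(Lℓ / (μ₀μᵣA)).
N = √[(18.3)(0.209) / ((4π×10⁻⁷)(1090)×1.892×10^-4)] = √(1.476×10^7) ≈ 3841.9.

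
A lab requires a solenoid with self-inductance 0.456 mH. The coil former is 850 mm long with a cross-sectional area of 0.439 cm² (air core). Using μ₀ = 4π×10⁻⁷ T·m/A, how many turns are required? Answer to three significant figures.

A = 0.439 cm² = 4.390×10^-5 m².
From L = μ₀N²A/ℓ, N = √(Lℓ / (μ₀A)).
N = √[(4.560×10^-4)(0.85) / ((4π×10⁻⁷)×4.390×10^-5)] = √(7.026×10^6) ≈ 2650.7.

N ≈ 2650 turns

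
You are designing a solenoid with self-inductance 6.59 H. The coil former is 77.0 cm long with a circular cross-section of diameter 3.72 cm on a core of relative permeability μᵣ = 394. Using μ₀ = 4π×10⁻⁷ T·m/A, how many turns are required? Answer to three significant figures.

A = π(d/2)² = π(1.860×10^-2 m)² = 1.087×10^-3 m².
From L = μ₀μᵣN²A/ℓ, N = √(Lℓ / (μ₀μᵣA)).
N = √[(6.59)(0.77) / ((4π×10⁻⁷)(394)×1.087×10^-3)] = √(9.430×10^6) ≈ 3070.8.

N ≈ 3070 turns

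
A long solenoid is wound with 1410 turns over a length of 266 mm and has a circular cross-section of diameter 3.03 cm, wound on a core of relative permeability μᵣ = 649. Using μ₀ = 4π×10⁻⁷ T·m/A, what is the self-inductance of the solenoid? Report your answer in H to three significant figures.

L ≈ 4.40 H

A = π(d/2)² = π(1.515×10^-2 m)² = 7.211×10^-4 m².
For a long solenoid, L = μ₀μᵣN²A/ℓ.
L = (4π×10⁻⁷)(649)(1410)²(7.211×10^-4)/(0.266 m) = 4.395 H.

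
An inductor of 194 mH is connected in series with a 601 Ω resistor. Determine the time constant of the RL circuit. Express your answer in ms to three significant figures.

τ = L/R = (0.194 H)/(601 Ω) = 3.228×10^-4 s.

τ ≈ 0.323 ms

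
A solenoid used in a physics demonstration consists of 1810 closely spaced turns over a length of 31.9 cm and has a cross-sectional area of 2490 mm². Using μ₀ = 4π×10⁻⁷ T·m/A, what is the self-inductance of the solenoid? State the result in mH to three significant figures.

L ≈ 32.1 mH

A = 2490 mm² = 2.490×10^-3 m².
For a long solenoid, L = μ₀N²A/ℓ.
L = (4π×10⁻⁷)(1810)²(2.490×10^-3)/(0.319 m) = 3.213×10^-2 H.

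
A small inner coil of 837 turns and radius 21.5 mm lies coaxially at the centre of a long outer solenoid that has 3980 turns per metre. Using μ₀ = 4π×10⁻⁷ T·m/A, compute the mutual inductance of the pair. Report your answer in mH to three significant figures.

M ≈ 6.08 mH

The outer solenoid produces a uniform field B₁ = μ₀n₁I₁ across the inner coil,
so the flux linkage is N₂Φ = N₂B₁A₂ = μ₀n₁N₂A₂·I₁, giving M = μ₀n₁N₂A₂.
A₂ = πr² = π(2.150×10^-2 m)² = 1.452×10^-3 m².
M = (4π×10⁻⁷)(3980)(837)(1.452×10^-3) = 6.079×10^-3 H.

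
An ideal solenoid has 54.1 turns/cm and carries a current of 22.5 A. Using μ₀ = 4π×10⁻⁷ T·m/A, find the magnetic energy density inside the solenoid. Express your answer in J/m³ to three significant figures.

u ≈ 9310 J/m³

B = μ₀nI = (4π×10⁻⁷)(5.410×10^3)(22.5) = 0.153 T.
u = B²/(2μ₀) = (0.153)²/(2×4π×10⁻⁷) = 9.310×10^3 J/m³.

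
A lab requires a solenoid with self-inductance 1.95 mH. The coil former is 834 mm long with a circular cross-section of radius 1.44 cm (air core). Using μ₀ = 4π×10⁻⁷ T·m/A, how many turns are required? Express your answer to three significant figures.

N ≈ 1410 turns

A = πr² = π(1.440×10^-2 m)² = 6.514×10^-4 m².
From L = μ₀N²A/ℓ, N = √(Lℓ / (μ₀A)).
N = √[(1.950×10^-3)(0.834) / ((4π×10⁻⁷)×6.514×10^-4)] = √(1.987×10^6) ≈ 1409.5.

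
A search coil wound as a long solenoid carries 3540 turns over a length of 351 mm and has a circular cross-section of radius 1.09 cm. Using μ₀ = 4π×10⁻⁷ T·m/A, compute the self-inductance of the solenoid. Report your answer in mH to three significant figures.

A = πr² = π(1.090×10^-2 m)² = 3.733×10^-4 m².
For a long solenoid, L = μ₀N²A/ℓ.
L = (4π×10⁻⁷)(3540)²(3.733×10^-4)/(0.351 m) = 1.6746×10^-2 H.

L ≈ 16.7 mH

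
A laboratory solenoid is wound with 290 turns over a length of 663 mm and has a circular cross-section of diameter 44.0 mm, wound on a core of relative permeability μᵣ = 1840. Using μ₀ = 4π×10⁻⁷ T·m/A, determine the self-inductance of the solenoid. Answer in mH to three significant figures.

A = π(d/2)² = π(2.200×10^-2 m)² = 1.521×10^-3 m².
For a long solenoid, L = μ₀μᵣN²A/ℓ.
L = (4π×10⁻⁷)(1840)(290)²(1.521×10^-3)/(0.663 m) = 0.446 H.

L ≈ 446 mH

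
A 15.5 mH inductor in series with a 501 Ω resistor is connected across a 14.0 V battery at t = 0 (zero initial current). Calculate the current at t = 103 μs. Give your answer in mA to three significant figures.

τ = L/R = 1.550×10^-2/501 = 3.094×10^-5 s; final current I_∞ = ε/R = 14.0/501 = 2.794×10^-2 A.
I(t) = I_∞(1 − e^(−t/τ)) with t/τ = 3.329.
I = (2.794×10^-2)(1 − e^(−3.329)) = 2.694×10^-2 A.

I ≈ 26.9 mA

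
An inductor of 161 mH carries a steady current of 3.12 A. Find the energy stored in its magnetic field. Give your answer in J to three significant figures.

U ≈ 0.784 J

Stored magnetic energy: U = ½LI².
U = ½(0.161 H)(3.12 A)² = 0.7836 J.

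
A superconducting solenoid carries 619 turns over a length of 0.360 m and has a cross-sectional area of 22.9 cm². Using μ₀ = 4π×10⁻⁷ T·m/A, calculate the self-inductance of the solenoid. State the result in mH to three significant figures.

A = 22.9 cm² = 2.290×10^-3 m².
For a long solenoid, L = μ₀N²A/ℓ.
L = (4π×10⁻⁷)(619)²(2.290×10^-3)/(0.36 m) = 3.063×10^-3 H.

L ≈ 3.06 mH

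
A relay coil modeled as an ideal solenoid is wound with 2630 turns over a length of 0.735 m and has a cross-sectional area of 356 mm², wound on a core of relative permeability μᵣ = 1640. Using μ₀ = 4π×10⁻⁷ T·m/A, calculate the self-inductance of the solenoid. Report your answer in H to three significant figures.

A = 356 mm² = 3.560×10^-4 m².
For a long solenoid, L = μ₀μᵣN²A/ℓ.
L = (4π×10⁻⁷)(1640)(2630)²(3.560×10^-4)/(0.735 m) = 6.904 H.

L ≈ 6.90 H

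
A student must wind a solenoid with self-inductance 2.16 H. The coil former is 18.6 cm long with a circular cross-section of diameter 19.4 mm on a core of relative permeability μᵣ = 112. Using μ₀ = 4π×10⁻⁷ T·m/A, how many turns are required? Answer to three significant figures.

A = π(d/2)² = π(9.700×10^-3 m)² = 2.956×10^-4 m².
From L = μ₀μᵣN²A/ℓ, N = √(Lℓ / (μ₀μᵣA)).
N = √[(2.16)(0.186) / ((4π×10⁻⁷)(112)×2.956×10^-4)] = √(9.657×10^6) ≈ 3107.6.

N ≈ 3110 turns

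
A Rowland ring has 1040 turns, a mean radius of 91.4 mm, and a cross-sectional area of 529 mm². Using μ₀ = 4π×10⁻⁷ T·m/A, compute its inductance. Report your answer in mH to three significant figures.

L ≈ 1.25 mH

For a thin toroid, L = μ₀N²A/(2πR).
L = (4π×10⁻⁷)(1040)²(5.290×10^-4) / (2π×9.140×10^-2 m) = 1.252×10^-3 H.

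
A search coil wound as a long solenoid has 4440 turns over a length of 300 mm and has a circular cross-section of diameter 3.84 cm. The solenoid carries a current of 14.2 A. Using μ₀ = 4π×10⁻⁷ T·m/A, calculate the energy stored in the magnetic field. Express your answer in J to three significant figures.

U ≈ 9.64 J

A = π(d/2)² = π(1.920×10^-2 m)² = 1.158×10^-3 m².
L = μ₀N²A/ℓ = (4π×10⁻⁷)(4440)²(1.158×10^-3)/(0.3) = 9.563×10^-2 H.
U = ½LI² = ½(9.563×10^-2)(14.2)² = 9.642 J.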